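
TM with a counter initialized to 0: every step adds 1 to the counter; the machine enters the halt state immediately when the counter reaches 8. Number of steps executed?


Counter starts at 0. Counting sequence:
  Step 1: counter = 1
  Step 2: counter = 2
  Step 3: counter = 3
  Step 4: counter = 4
  Step 5: counter = 5
  Step 6: counter = 6
  Step 7: counter = 7
  Step 8: counter = 8
Counter reached 8 -> halt
Total steps = 8

8


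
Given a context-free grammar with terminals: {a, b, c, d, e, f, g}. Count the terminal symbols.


Terminal symbols: a, b, c, d, e, f, g
Counting each: a (#1), b (#2), c (#3), d (#4), e (#5), f (#6), g (#7)
Total = 7

7


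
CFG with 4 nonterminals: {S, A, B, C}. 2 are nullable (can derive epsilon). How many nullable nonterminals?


Nonterminals: {S, A, B, C}
A nonterminal is nullable if it can derive epsilon
Counting nullable nonterminals: 2
Total nullable = 2

2


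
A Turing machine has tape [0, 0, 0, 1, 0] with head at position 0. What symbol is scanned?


Tape: [0, 0, 0, 1, 0]
Positions: 0 1 2 3 4
Values:    0 0 0 1 0
Head at position 0
tape[0] = 0

0


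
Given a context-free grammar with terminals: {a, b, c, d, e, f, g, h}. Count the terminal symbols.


Terminal symbols: a, b, c, d, e, f, g, h
Counting each: a (#1), b (#2), c (#3), d (#4), e (#5), f (#6), g (#7), h (#8)
Total = 8

8


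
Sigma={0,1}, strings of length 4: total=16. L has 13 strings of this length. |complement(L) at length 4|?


Alphabet: {0,1}
String length: 4
Total strings of length 4 = 2^4 = 16
Strings in L = 13
Complement = total - |L|
= 16 - 13
= 3

3


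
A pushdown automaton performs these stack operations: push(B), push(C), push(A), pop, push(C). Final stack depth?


Tracing stack operations:
  push(B) -> stack = [B], depth=1
  push(C) -> stack = [B,C], depth=2
  push(A) -> stack = [B,C,A], depth=3
  pop -> removed A, stack = [B,C], depth=2
  push(C) -> stack = [B,C,C], depth=3
Final depth = 3

3


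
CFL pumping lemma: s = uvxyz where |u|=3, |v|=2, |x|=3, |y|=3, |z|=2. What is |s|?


|s| = |u| + |v| + |x| + |y| + |z|
= 3 + 2 + 3 + 3 + 2
= 5 + 3 + 5
= 8 + 5
= 13

13


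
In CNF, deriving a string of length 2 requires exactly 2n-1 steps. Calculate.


Chomsky Normal Form derivation:
String length n = 2
Each step either:
  - Splits a nonterminal into two (n-1 such steps)
  - Converts a nonterminal to terminal (n such steps)
Total = (n-1) + n = 2n - 1
= 2(2) - 1
= 4 - 1
= 3

3


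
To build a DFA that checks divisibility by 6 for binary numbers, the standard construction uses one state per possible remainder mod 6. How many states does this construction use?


Divisibility by 6 is tracked via the remainder mod 6: 0, 1, ..., 5
The construction assigns one state to each remainder
Number of remainders = 6

6


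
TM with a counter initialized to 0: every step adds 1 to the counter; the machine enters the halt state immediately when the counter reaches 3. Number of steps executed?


Counter starts at 0. Counting sequence:
  Step 1: counter = 1
  Step 2: counter = 2
  Step 3: counter = 3
Counter reached 3 -> halt
Total steps = 3

3


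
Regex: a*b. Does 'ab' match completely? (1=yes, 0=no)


Pattern: a*b
String: 'ab'
Pattern requires: zero or more 'a's followed by exactly one 'b'
Found 1 leading 'a's
Remaining: 'b'
Remaining is exactly 'b' -> match
Result: 1

1


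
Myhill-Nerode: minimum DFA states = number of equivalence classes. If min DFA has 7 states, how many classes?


Myhill-Nerode theorem:
Number of equivalence classes = number of states in minimal DFA
Minimal DFA states = 7
Therefore equivalence classes = 7

7


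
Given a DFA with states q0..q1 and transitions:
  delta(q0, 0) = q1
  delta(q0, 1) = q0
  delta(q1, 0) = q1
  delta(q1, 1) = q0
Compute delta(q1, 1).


Looking up transition function:
delta(q1, 1) in the table
Row: q1, Column: 1
Result: q0

q0


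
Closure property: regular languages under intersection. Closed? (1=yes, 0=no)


Regular languages are closed under:
- Union (DFA product construction)
- Intersection (DFA product construction)
- Complement (swap accept/reject states)
- Concatenation (NFA construction)
- Kleene star (NFA construction)
intersection is in this list
Therefore: closed

1


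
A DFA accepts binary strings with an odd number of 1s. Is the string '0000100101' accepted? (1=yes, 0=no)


DFA has 2 states: q_even (start, accept=no) and q_odd
Processing string '0000100101' character by character:
  Position 0: read '0', 1-count=0 -> q_even (no change)
  Position 1: read '0', 1-count=0 -> q_even (no change)
  Position 2: read '0', 1-count=0 -> q_even (no change)
  Position 3: read '0', 1-count=0 -> q_even (no change)
  Position 4: read '1', 1-count=1 -> q_odd
  Position 5: read '0', 1-count=1 -> q_odd (no change)
  Position 6: read '0', 1-count=1 -> q_odd (no change)
  Position 7: read '1', 1-count=2 -> q_even
  Position 8: read '0', 1-count=2 -> q_even (no change)
  Position 9: read '1', 1-count=3 -> q_odd
Final state: q_odd, total 1s = 3 (odd); the DFA requires an odd count -> accept

1


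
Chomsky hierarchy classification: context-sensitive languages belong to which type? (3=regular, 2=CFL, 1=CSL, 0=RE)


Chomsky hierarchy levels:
  Type 3: Regular (DFA/NFA/regex)
  Type 2: Context-free (PDA)
  Type 1: Context-sensitive
  Type 0: Recursively enumerable (TM)
'context-sensitive' corresponds to Type 1

1


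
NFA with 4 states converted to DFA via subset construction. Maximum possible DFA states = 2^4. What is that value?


NFA has 4 states
Subset construction: each DFA state = subset of NFA states
Maximum subsets = 2^4
2^4 = 16

16


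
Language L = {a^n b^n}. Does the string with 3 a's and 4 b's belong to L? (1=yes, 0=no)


Language requires equal numbers of a's and b's
PDA pushes for each 'a', pops for each 'b'
Number of a's = 3
Number of b's = 4
3 != 4 -> Reject

0


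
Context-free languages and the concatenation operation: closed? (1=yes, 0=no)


CFL closure properties:
  Closed under: union, concatenation, Kleene star
  NOT closed under: intersection, complement
Operation 'concatenation' is in closed list -> Yes (closed)

1


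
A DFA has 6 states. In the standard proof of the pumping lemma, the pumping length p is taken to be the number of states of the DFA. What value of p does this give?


Pumping lemma for regular languages (standard proof):
Take p = |Q|, the number of DFA states.
Any string of length >= |Q| passes through |Q|+1 states while reading its first |Q| symbols,
so by pigeonhole some state repeats, giving the loop that can be pumped.
Here |Q| = 6
Therefore the proof uses p = 6

6


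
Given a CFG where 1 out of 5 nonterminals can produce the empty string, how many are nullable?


Nonterminals: {S, A, B, C, D}
A nonterminal is nullable if it can derive epsilon
Counting nullable nonterminals: 1
Total nullable = 1

1


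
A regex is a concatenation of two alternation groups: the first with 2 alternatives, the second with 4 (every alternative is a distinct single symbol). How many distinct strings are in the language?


First group: 2 alternatives
Second group: 4 alternatives
Concatenation: each choice from group 1 pairs with each from group 2
Total = 2 x 4 = 8

8


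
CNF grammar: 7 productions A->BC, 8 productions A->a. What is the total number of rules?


CNF allows two rule forms:
  A -> BC (binary): 7 rules
  A -> a (terminal): 8 rules
Total = 7 + 8 = 15

15


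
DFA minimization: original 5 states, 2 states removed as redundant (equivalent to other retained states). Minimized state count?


Original DFA: 5 states
Redundant states removed: 2
Minimized states = original - removed
= 5 - 2
= 3

3


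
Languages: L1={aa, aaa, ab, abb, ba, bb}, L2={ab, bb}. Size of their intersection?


L1 = {aa, aaa, ab, abb, ba, bb}
L2 = {ab, bb}
Checking each string in L1 against L2:
  'aa': in L2? No
  'aaa': in L2? No
  'ab': in L2? Yes
  'abb': in L2? No
  'ba': in L2? No
  'bb': in L2? Yes
Intersection = {ab, bb}
|L1 ∩ L2| = 2

2


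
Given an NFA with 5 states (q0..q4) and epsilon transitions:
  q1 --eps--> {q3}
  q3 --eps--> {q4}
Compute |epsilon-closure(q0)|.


Starting from q0
Initialize closure = {q0}
q0 has no outgoing epsilon transitions -> nothing to add
Final closure: {q0}
Size = 1

1


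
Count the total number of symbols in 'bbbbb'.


String: 'bbbbb'
Counting characters:
  'b' appears 5 time(s)
Total length = 0 + 5 = 5

5


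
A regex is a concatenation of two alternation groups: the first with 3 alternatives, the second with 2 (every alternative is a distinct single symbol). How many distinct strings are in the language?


First group: 3 alternatives
Second group: 2 alternatives
Concatenation: each choice from group 1 pairs with each from group 2
Total = 3 x 2 = 6

6


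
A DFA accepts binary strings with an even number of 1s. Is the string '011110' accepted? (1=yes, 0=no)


DFA has 2 states: q_even (start, accept=yes) and q_odd
Processing string '011110' character by character:
  Position 0: read '0', 1-count=0 -> q_even (no change)
  Position 1: read '1', 1-count=1 -> q_odd
  Position 2: read '1', 1-count=2 -> q_even
  Position 3: read '1', 1-count=3 -> q_odd
  Position 4: read '1', 1-count=4 -> q_even
  Position 5: read '0', 1-count=4 -> q_even (no change)
Final state: q_even, total 1s = 4 (even); the DFA requires an even count -> accept

1


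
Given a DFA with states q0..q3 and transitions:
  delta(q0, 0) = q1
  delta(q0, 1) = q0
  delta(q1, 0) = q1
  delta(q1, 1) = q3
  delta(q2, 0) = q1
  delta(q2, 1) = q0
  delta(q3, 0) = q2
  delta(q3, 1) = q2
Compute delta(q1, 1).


Looking up transition function:
delta(q1, 1) in the table
Row: q1, Column: 1
Result: q3

q3


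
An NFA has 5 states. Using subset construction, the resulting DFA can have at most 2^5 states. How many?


NFA has 5 states
Subset construction: each DFA state = subset of NFA states
Maximum subsets = 2^5
2^5 = 32

32


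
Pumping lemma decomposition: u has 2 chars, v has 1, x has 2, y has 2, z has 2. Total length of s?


|s| = |u| + |v| + |x| + |y| + |z|
= 2 + 1 + 2 + 2 + 2
= 3 + 2 + 4
= 5 + 4
= 9

9


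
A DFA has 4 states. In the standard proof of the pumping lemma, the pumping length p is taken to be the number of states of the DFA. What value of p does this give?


Pumping lemma for regular languages (standard proof):
Take p = |Q|, the number of DFA states.
Any string of length >= |Q| passes through |Q|+1 states while reading its first |Q| symbols,
so by pigeonhole some state repeats, giving the loop that can be pumped.
Here |Q| = 4
Therefore the proof uses p = 4

4


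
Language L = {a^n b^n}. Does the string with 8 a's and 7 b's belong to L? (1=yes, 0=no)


Language requires equal numbers of a's and b's
PDA pushes for each 'a', pops for each 'b'
Number of a's = 8
Number of b's = 7
8 != 7 -> Reject

0


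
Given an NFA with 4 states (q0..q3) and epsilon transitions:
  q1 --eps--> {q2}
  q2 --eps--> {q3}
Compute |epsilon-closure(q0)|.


Starting from q0
Initialize closure = {q0}
q0 has no outgoing epsilon transitions -> nothing to add
Final closure: {q0}
Size = 1

1


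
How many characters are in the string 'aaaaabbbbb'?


String: 'aaaaabbbbb'
Counting characters:
  'a' appears 5 time(s)
  'b' appears 5 time(s)
Total length = 5 + 5 = 10

10


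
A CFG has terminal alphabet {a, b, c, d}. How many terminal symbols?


Terminal symbols: a, b, c, d
Counting each: a (#1), b (#2), c (#3), d (#4)
Total = 4

4


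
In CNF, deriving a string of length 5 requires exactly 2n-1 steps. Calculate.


Chomsky Normal Form derivation:
String length n = 5
Each step either:
  - Splits a nonterminal into two (n-1 such steps)
  - Converts a nonterminal to terminal (n such steps)
Total = (n-1) + n = 2n - 1
= 2(5) - 1
= 10 - 1
= 9

9


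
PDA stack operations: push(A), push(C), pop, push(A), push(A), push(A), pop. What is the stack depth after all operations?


Tracing stack operations:
  push(A) -> stack = [A], depth=1
  push(C) -> stack = [A,C], depth=2
  pop -> removed C, stack = [A], depth=1
  push(A) -> stack = [A,A], depth=2
  push(A) -> stack = [A,A,A], depth=3
  push(A) -> stack = [A,A,A,A], depth=4
  pop -> removed A, stack = [A,A,A], depth=3
Final depth = 3

3


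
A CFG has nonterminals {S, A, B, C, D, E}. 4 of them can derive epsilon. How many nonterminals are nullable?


Nonterminals: {S, A, B, C, D, E}
A nonterminal is nullable if it can derive epsilon
Counting nullable nonterminals: 4
Total nullable = 4

4


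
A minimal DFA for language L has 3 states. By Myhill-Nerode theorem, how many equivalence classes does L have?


Myhill-Nerode theorem:
Number of equivalence classes = number of states in minimal DFA
Minimal DFA states = 3
Therefore equivalence classes = 3

3


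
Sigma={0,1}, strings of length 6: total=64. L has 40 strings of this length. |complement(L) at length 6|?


Alphabet: {0,1}
String length: 6
Total strings of length 6 = 2^6 = 64
Strings in L = 40
Complement = total - |L|
= 64 - 40
= 24

24


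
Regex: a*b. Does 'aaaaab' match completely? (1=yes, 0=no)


Pattern: a*b
String: 'aaaaab'
Pattern requires: zero or more 'a's followed by exactly one 'b'
Found 5 leading 'a's
Remaining: 'b'
Remaining is exactly 'b' -> match
Result: 1

1


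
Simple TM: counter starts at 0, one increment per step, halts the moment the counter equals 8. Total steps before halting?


Counter starts at 0. Counting sequence:
  Step 1: counter = 1
  Step 2: counter = 2
  Step 3: counter = 3
  Step 4: counter = 4
  Step 5: counter = 5
  Step 6: counter = 6
  Step 7: counter = 7
  Step 8: counter = 8
Counter reached 8 -> halt
Total steps = 8

8


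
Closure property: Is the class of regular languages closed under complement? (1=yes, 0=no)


Regular languages are closed under all standard operations:
- Union: Yes (product construction)
- Intersection: Yes (product construction)
- Complement: Yes (swap accept/reject)
- Concatenation: Yes (NFA construction)
Operation: complement -> Closed

1


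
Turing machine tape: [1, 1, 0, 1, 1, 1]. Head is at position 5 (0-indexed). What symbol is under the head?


Tape: [1, 1, 0, 1, 1, 1]
Positions: 0 1 2 3 4 5
Values:    1 1 0 1 1 1
Head at position 5
tape[5] = 1

1


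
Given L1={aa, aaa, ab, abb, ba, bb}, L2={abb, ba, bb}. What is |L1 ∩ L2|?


L1 = {aa, aaa, ab, abb, ba, bb}
L2 = {abb, ba, bb}
Checking each string in L1 against L2:
  'aa': in L2? No
  'aaa': in L2? No
  'ab': in L2? No
  'abb': in L2? Yes
  'ba': in L2? Yes
  'bb': in L2? Yes
Intersection = {abb, ba, bb}
|L1 ∩ L2| = 3

3


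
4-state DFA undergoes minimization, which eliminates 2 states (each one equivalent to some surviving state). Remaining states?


Original DFA: 4 states
Redundant states removed: 2
Minimized states = original - removed
= 4 - 2
= 2

2


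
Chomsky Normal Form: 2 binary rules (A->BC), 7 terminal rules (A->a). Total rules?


CNF allows two rule forms:
  A -> BC (binary): 2 rules
  A -> a (terminal): 7 rules
Total = 2 + 7 = 9

9


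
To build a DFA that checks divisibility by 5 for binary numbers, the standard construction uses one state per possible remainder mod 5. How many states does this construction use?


Divisibility by 5 is tracked via the remainder mod 5: 0, 1, ..., 4
The construction assigns one state to each remainder
Number of remainders = 5

5


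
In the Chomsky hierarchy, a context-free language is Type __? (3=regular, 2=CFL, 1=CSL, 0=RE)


Chomsky hierarchy levels:
  Type 3: Regular (DFA/NFA/regex)
  Type 2: Context-free (PDA)
  Type 1: Context-sensitive
  Type 0: Recursively enumerable (TM)
'context-free' corresponds to Type 2

2


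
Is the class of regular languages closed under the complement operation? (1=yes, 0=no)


Regular languages are closed under:
- Union (DFA product construction)
- Intersection (DFA product construction)
- Complement (swap accept/reject states)
- Concatenation (NFA construction)
- Kleene star (NFA construction)
complement is in this list
Therefore: closed

1


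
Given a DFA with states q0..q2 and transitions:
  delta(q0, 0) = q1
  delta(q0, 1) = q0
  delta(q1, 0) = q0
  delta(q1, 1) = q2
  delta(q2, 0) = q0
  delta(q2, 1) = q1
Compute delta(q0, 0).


Looking up transition function:
delta(q0, 0) in the table
Row: q0, Column: 0
Result: q1

q1


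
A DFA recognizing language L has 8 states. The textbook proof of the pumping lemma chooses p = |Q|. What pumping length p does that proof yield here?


Pumping lemma for regular languages (standard proof):
Take p = |Q|, the number of DFA states.
Any string of length >= |Q| passes through |Q|+1 states while reading its first |Q| symbols,
so by pigeonhole some state repeats, giving the loop that can be pumped.
Here |Q| = 8
Therefore the proof uses p = 8

8


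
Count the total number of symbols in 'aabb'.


String: 'aabb'
Counting characters:
  'a' appears 2 time(s)
  'b' appears 2 time(s)
Total length = 2 + 2 = 4

4


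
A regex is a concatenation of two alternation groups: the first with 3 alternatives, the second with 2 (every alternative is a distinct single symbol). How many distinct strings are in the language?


First group: 3 alternatives
Second group: 2 alternatives
Concatenation: each choice from group 1 pairs with each from group 2
Total = 3 x 2 = 6

6


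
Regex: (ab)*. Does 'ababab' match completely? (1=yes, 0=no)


Pattern: (ab)*
String: 'ababab'
Pattern requires: zero or more repetitions of 'ab'
Pairs: ['ab', 'ab', 'ab']
All pairs are 'ab'? Yes
Result: 1

1


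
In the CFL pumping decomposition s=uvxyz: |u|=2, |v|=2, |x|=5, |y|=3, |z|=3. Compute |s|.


|s| = |u| + |v| + |x| + |y| + |z|
= 2 + 2 + 5 + 3 + 3
= 4 + 5 + 6
= 9 + 6
= 15

15


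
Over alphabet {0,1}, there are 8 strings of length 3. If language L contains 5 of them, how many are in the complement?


Alphabet: {0,1}
String length: 3
Total strings of length 3 = 2^3 = 8
Strings in L = 5
Complement = total - |L|
= 8 - 5
= 3

3


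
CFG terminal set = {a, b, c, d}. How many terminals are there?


Terminal symbols: a, b, c, d
Counting each: a (#1), b (#2), c (#3), d (#4)
Total = 4

4


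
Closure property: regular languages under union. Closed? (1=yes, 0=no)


Regular languages are closed under:
- Union (DFA product construction)
- Intersection (DFA product construction)
- Complement (swap accept/reject states)
- Concatenation (NFA construction)
- Kleene star (NFA construction)
union is in this list
Therefore: closed

1


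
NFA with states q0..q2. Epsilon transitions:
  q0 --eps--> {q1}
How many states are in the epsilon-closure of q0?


Starting from q0
Initialize closure = {q0}
Follow epsilon from q0 -> add q1
Final closure: {q0, q1}
Size = 2

2


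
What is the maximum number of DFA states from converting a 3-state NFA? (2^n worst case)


NFA has 3 states
Subset construction: each DFA state = subset of NFA states
Maximum subsets = 2^3
2^3 = 8

8


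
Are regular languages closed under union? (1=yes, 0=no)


Regular languages are closed under all standard operations:
- Union: Yes (product construction)
- Intersection: Yes (product construction)
- Complement: Yes (swap accept/reject)
- Concatenation: Yes (NFA construction)
Operation: union -> Closed

1


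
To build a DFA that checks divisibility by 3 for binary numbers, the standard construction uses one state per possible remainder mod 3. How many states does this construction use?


Divisibility by 3 is tracked via the remainder mod 3: 0, 1, ..., 2
The construction assigns one state to each remainder
Number of remainders = 3

3


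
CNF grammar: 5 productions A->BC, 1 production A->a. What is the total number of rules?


CNF allows two rule forms:
  A -> BC (binary): 5 rules
  A -> a (terminal): 1 rule
Total = 5 + 1 = 6

6


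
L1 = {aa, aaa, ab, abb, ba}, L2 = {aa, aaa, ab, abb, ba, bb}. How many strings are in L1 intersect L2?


L1 = {aa, aaa, ab, abb, ba}
L2 = {aa, aaa, ab, abb, ba, bb}
Checking each string in L1 against L2:
  'aa': in L2? Yes
  'aaa': in L2? Yes
  'ab': in L2? Yes
  'abb': in L2? Yes
  'ba': in L2? Yes
Intersection = {aa, aaa, ab, abb, ba}
|L1 ∩ L2| = 5

5


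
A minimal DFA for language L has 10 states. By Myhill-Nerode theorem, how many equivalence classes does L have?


Myhill-Nerode theorem:
Number of equivalence classes = number of states in minimal DFA
Minimal DFA states = 10
Therefore equivalence classes = 10

10


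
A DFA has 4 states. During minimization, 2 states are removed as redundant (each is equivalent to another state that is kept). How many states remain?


Original DFA: 4 states
Redundant states removed: 2
Minimized states = original - removed
= 4 - 2
= 2

2


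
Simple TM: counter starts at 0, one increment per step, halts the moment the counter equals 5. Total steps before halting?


Counter starts at 0. Counting sequence:
  Step 1: counter = 1
  Step 2: counter = 2
  Step 3: counter = 3
  Step 4: counter = 4
  Step 5: counter = 5
Counter reached 5 -> halt
Total steps = 5

5


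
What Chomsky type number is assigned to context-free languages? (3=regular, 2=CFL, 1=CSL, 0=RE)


Chomsky hierarchy levels:
  Type 3: Regular (DFA/NFA/regex)
  Type 2: Context-free (PDA)
  Type 1: Context-sensitive
  Type 0: Recursively enumerable (TM)
'context-free' corresponds to Type 2

2


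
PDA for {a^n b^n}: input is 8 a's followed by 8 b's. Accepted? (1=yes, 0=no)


Language requires equal numbers of a's and b's
PDA pushes for each 'a', pops for each 'b'
Number of a's = 8
Number of b's = 8
8 == 8 -> Accept

1


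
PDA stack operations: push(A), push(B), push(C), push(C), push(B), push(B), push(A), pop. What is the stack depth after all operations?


Tracing stack operations:
  push(A) -> stack = [A], depth=1
  push(B) -> stack = [A,B], depth=2
  push(C) -> stack = [A,B,C], depth=3
  push(C) -> stack = [A,B,C,C], depth=4
  push(B) -> stack = [A,B,C,C,B], depth=5
  push(B) -> stack = [A,B,C,C,B,B], depth=6
  push(A) -> stack = [A,B,C,C,B,B,A], depth=7
  pop -> removed A, stack = [A,B,C,C,B,B], depth=6
Final depth = 6

6


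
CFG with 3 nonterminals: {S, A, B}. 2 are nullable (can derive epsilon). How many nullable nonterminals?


Nonterminals: {S, A, B}
A nonterminal is nullable if it can derive epsilon
Counting nullable nonterminals: 2
Total nullable = 2

2


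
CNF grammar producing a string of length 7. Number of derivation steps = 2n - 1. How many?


Chomsky Normal Form derivation:
String length n = 7
Each step either:
  - Splits a nonterminal into two (n-1 such steps)
  - Converts a nonterminal to terminal (n such steps)
Total = (n-1) + n = 2n - 1
= 2(7) - 1
= 14 - 1
= 13

13


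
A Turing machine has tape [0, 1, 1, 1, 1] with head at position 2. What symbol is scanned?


Tape: [0, 1, 1, 1, 1]
Positions: 0 1 2 3 4
Values:    0 1 1 1 1
Head at position 2
tape[2] = 1

1


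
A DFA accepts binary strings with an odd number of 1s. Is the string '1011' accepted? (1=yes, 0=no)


DFA has 2 states: q_even (start, accept=no) and q_odd
Processing string '1011' character by character:
  Position 0: read '1', 1-count=1 -> q_odd
  Position 1: read '0', 1-count=1 -> q_odd (no change)
  Position 2: read '1', 1-count=2 -> q_even
  Position 3: read '1', 1-count=3 -> q_odd
Final state: q_odd, total 1s = 3 (odd); the DFA requires an odd count -> accept

1


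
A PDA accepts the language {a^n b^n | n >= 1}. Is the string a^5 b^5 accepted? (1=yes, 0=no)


Language requires equal numbers of a's and b's
PDA pushes for each 'a', pops for each 'b'
Number of a's = 5
Number of b's = 5
5 == 5 -> Accept

1


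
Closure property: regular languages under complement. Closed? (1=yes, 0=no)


Regular languages are closed under:
- Union (DFA product construction)
- Intersection (DFA product construction)
- Complement (swap accept/reject states)
- Concatenation (NFA construction)
- Kleene star (NFA construction)
complement is in this list
Therefore: closed

1


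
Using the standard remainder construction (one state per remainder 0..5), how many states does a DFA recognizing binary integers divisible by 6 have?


Divisibility by 6 is tracked via the remainder mod 6: 0, 1, ..., 5
The construction assigns one state to each remainder
Number of remainders = 6

6


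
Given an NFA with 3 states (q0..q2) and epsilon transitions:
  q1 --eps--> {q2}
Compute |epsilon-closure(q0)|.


Starting from q0
Initialize closure = {q0}
q0 has no outgoing epsilon transitions -> nothing to add
Final closure: {q0}
Size = 1

1


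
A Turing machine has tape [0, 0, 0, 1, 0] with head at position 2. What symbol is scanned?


Tape: [0, 0, 0, 1, 0]
Positions: 0 1 2 3 4
Values:    0 0 0 1 0
Head at position 2
tape[2] = 0

0


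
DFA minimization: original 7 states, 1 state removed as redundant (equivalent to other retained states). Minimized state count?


Original DFA: 7 states
Redundant states removed: 1
Minimized states = original - removed
= 7 - 1
= 6

6


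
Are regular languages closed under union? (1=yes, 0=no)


Regular languages are closed under all standard operations:
- Union: Yes (product construction)
- Intersection: Yes (product construction)
- Complement: Yes (swap accept/reject)
- Concatenation: Yes (NFA construction)
Operation: union -> Closed

1


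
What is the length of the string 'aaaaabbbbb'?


String: 'aaaaabbbbb'
Counting characters:
  'a' appears 5 time(s)
  'b' appears 5 time(s)
Total length = 5 + 5 = 10

10


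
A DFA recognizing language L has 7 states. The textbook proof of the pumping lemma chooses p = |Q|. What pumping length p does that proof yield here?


Pumping lemma for regular languages (standard proof):
Take p = |Q|, the number of DFA states.
Any string of length >= |Q| passes through |Q|+1 states while reading its first |Q| symbols,
so by pigeonhole some state repeats, giving the loop that can be pumped.
Here |Q| = 7
Therefore the proof uses p = 7

7


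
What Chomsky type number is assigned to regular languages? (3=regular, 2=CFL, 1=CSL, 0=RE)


Chomsky hierarchy levels:
  Type 3: Regular (DFA/NFA/regex)
  Type 2: Context-free (PDA)
  Type 1: Context-sensitive
  Type 0: Recursively enumerable (TM)
'regular' corresponds to Type 3

3


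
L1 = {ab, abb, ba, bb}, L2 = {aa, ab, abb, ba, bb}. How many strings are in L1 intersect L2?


L1 = {ab, abb, ba, bb}
L2 = {aa, ab, abb, ba, bb}
Checking each string in L1 against L2:
  'ab': in L2? Yes
  'abb': in L2? Yes
  'ba': in L2? Yes
  'bb': in L2? Yes
Intersection = {ab, abb, ba, bb}
|L1 ∩ L2| = 4

4


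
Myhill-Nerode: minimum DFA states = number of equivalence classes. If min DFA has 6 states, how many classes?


Myhill-Nerode theorem:
Number of equivalence classes = number of states in minimal DFA
Minimal DFA states = 6
Therefore equivalence classes = 6

6


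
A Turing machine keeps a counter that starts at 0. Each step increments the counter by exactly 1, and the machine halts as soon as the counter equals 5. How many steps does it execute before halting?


Counter starts at 0. Counting sequence:
  Step 1: counter = 1
  Step 2: counter = 2
  Step 3: counter = 3
  Step 4: counter = 4
  Step 5: counter = 5
Counter reached 5 -> halt
Total steps = 5

5


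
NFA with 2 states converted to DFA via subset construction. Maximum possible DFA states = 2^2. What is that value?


NFA has 2 states
Subset construction: each DFA state = subset of NFA states
Maximum subsets = 2^2
2^2 = 4

4


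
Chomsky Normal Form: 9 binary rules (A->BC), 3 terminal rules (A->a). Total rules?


CNF allows two rule forms:
  A -> BC (binary): 9 rules
  A -> a (terminal): 3 rules
Total = 9 + 3 = 12

12


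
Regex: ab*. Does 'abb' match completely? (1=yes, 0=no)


Pattern: ab*
String: 'abb'
Pattern requires: exactly one 'a' followed by zero or more 'b's
First char is 'a' -> OK
Rest 'bb': all b's? Yes
Result: 1

1


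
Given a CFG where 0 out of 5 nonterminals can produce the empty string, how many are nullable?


Nonterminals: {S, A, B, C, D}
A nonterminal is nullable if it can derive epsilon
Counting nullable nonterminals: 0
Total nullable = 0

0


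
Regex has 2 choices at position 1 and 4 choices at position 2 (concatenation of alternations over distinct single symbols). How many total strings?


First group: 2 alternatives
Second group: 4 alternatives
Concatenation: each choice from group 1 pairs with each from group 2
Total = 2 x 4 = 8

8


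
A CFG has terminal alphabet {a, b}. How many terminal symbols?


Terminal symbols: a, b
Counting each: a (#1), b (#2)
Total = 2

2


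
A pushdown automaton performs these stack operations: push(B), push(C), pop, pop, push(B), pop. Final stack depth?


Tracing stack operations:
  push(B) -> stack = [B], depth=1
  push(C) -> stack = [B,C], depth=2
  pop -> removed C, stack = [B], depth=1
  pop -> removed B, stack = [], depth=0
  push(B) -> stack = [B], depth=1
  pop -> removed B, stack = [], depth=0
Final depth = 0

0


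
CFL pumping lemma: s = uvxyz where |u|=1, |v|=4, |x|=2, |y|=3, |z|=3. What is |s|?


|s| = |u| + |v| + |x| + |y| + |z|
= 1 + 4 + 2 + 3 + 3
= 5 + 2 + 6
= 7 + 6
= 13

13


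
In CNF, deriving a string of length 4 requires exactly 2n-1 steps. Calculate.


Chomsky Normal Form derivation:
String length n = 4
Each step either:
  - Splits a nonterminal into two (n-1 such steps)
  - Converts a nonterminal to terminal (n such steps)
Total = (n-1) + n = 2n - 1
= 2(4) - 1
= 8 - 1
= 7

7


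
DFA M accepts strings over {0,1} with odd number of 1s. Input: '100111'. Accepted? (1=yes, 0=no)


DFA has 2 states: q_even (start, accept=no) and q_odd
Processing string '100111' character by character:
  Position 0: read '1', 1-count=1 -> q_odd
  Position 1: read '0', 1-count=1 -> q_odd (no change)
  Position 2: read '0', 1-count=1 -> q_odd (no change)
  Position 3: read '1', 1-count=2 -> q_even
  Position 4: read '1', 1-count=3 -> q_odd
  Position 5: read '1', 1-count=4 -> q_even
Final state: q_even, total 1s = 4 (even); the DFA requires an odd count -> reject

0


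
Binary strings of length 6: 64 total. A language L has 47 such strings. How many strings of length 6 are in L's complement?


Alphabet: {0,1}
String length: 6
Total strings of length 6 = 2^6 = 64
Strings in L = 47
Complement = total - |L|
= 64 - 47
= 17

17


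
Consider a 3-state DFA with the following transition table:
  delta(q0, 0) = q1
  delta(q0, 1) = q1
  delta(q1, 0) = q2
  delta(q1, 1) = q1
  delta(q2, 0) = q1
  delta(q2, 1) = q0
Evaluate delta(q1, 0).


Looking up transition function:
delta(q1, 0) in the table
Row: q1, Column: 0
Result: q2

q2


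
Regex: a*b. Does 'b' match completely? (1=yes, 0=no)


Pattern: a*b
String: 'b'
Pattern requires: zero or more 'a's followed by exactly one 'b'
Found 0 leading 'a's
Remaining: 'b'
Remaining is exactly 'b' -> match
Result: 1

1


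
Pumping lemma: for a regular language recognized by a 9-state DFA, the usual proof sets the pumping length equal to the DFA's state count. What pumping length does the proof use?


Pumping lemma for regular languages (standard proof):
Take p = |Q|, the number of DFA states.
Any string of length >= |Q| passes through |Q|+1 states while reading its first |Q| symbols,
so by pigeonhole some state repeats, giving the loop that can be pumped.
Here |Q| = 9
Therefore the proof uses p = 9

9


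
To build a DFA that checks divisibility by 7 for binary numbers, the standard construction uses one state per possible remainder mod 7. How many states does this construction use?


Divisibility by 7 is tracked via the remainder mod 7: 0, 1, ..., 6
The construction assigns one state to each remainder
Number of remainders = 7

7


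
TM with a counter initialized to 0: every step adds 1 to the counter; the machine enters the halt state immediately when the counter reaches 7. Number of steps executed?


Counter starts at 0. Counting sequence:
  Step 1: counter = 1
  Step 2: counter = 2
  Step 3: counter = 3
  Step 4: counter = 4
  Step 5: counter = 5
  Step 6: counter = 6
  Step 7: counter = 7
Counter reached 7 -> halt
Total steps = 7

7


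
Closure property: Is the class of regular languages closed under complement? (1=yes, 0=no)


Regular languages are closed under all standard operations:
- Union: Yes (product construction)
- Intersection: Yes (product construction)
- Complement: Yes (swap accept/reject)
- Concatenation: Yes (NFA construction)
Operation: complement -> Closed

1


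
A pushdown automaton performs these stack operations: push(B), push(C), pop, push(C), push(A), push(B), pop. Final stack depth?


Tracing stack operations:
  push(B) -> stack = [B], depth=1
  push(C) -> stack = [B,C], depth=2
  pop -> removed C, stack = [B], depth=1
  push(C) -> stack = [B,C], depth=2
  push(A) -> stack = [B,C,A], depth=3
  push(B) -> stack = [B,C,A,B], depth=4
  pop -> removed B, stack = [B,C,A], depth=3
Final depth = 3

3


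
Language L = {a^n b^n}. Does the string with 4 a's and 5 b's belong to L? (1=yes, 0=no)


Language requires equal numbers of a's and b's
PDA pushes for each 'a', pops for each 'b'
Number of a's = 4
Number of b's = 5
4 != 5 -> Reject

0


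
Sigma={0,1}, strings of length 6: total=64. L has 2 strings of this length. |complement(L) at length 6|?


Alphabet: {0,1}
String length: 6
Total strings of length 6 = 2^6 = 64
Strings in L = 2
Complement = total - |L|
= 64 - 2
= 62

62


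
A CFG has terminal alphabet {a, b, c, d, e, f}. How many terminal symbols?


Terminal symbols: a, b, c, d, e, f
Counting each: a (#1), b (#2), c (#3), d (#4), e (#5), f (#6)
Total = 6

6


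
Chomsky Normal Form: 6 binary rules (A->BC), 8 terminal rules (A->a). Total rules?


CNF allows two rule forms:
  A -> BC (binary): 6 rules
  A -> a (terminal): 8 rules
Total = 6 + 8 = 14

14


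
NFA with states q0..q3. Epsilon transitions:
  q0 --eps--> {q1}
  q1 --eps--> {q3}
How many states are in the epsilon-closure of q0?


Starting from q0
Initialize closure = {q0}
Follow epsilon from q0 -> add q1
Follow epsilon from q1 -> add q3
Final closure: {q0, q1, q3}
Size = 3

3


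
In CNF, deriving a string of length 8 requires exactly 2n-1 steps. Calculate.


Chomsky Normal Form derivation:
String length n = 8
Each step either:
  - Splits a nonterminal into two (n-1 such steps)
  - Converts a nonterminal to terminal (n such steps)
Total = (n-1) + n = 2n - 1
= 2(8) - 1
= 16 - 1
= 15

15


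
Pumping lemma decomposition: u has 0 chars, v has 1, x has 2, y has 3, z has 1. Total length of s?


|s| = |u| + |v| + |x| + |y| + |z|
= 0 + 1 + 2 + 3 + 1
= 1 + 2 + 4
= 3 + 4
= 7

7


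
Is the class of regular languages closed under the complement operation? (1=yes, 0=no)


Regular languages are closed under:
- Union (DFA product construction)
- Intersection (DFA product construction)
- Complement (swap accept/reject states)
- Concatenation (NFA construction)
- Kleene star (NFA construction)
complement is in this list
Therefore: closed

1


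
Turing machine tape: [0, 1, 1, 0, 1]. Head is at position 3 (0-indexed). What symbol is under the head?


Tape: [0, 1, 1, 0, 1]
Positions: 0 1 2 3 4
Values:    0 1 1 0 1
Head at position 3
tape[3] = 0

0


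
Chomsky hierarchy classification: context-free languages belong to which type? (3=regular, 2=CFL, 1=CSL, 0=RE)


Chomsky hierarchy levels:
  Type 3: Regular (DFA/NFA/regex)
  Type 2: Context-free (PDA)
  Type 1: Context-sensitive
  Type 0: Recursively enumerable (TM)
'context-free' corresponds to Type 2

2


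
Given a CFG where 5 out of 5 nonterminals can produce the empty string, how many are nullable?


Nonterminals: {S, A, B, C, D}
A nonterminal is nullable if it can derive epsilon
Counting nullable nonterminals: 5
Total nullable = 5

5


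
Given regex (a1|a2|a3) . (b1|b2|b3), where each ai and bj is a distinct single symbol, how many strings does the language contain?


First group: 3 alternatives
Second group: 3 alternatives
Concatenation: each choice from group 1 pairs with each from group 2
Total = 3 x 3 = 9

9


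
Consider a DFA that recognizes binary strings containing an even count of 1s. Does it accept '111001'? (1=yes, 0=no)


DFA has 2 states: q_even (start, accept=yes) and q_odd
Processing string '111001' character by character:
  Position 0: read '1', 1-count=1 -> q_odd
  Position 1: read '1', 1-count=2 -> q_even
  Position 2: read '1', 1-count=3 -> q_odd
  Position 3: read '0', 1-count=3 -> q_odd (no change)
  Position 4: read '0', 1-count=3 -> q_odd (no change)
  Position 5: read '1', 1-count=4 -> q_even
Final state: q_even, total 1s = 4 (even); the DFA requires an even count -> accept

1


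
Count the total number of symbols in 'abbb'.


String: 'abbb'
Counting characters:
  'a' appears 1 time(s)
  'b' appears 3 time(s)
Total length = 1 + 3 = 4

4


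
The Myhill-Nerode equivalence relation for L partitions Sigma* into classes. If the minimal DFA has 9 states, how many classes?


Myhill-Nerode theorem:
Number of equivalence classes = number of states in minimal DFA
Minimal DFA states = 9
Therefore equivalence classes = 9

9


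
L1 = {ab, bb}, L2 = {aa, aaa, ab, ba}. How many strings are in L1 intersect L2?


L1 = {ab, bb}
L2 = {aa, aaa, ab, ba}
Checking each string in L1 against L2:
  'ab': in L2? Yes
  'bb': in L2? No
Intersection = {ab}
|L1 ∩ L2| = 1

1


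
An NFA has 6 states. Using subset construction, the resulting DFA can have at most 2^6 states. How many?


NFA has 6 states
Subset construction: each DFA state = subset of NFA states
Maximum subsets = 2^6
2^6 = 64

64


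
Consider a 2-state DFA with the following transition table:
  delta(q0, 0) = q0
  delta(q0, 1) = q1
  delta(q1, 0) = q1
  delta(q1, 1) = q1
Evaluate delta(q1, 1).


Looking up transition function:
delta(q1, 1) in the table
Row: q1, Column: 1
Result: q1

q1


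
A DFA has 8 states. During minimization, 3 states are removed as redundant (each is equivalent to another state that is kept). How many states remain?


Original DFA: 8 states
Redundant states removed: 3
Minimized states = original - removed
= 8 - 3
= 5

5


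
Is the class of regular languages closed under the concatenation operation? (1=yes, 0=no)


Regular languages are closed under:
- Union (DFA product construction)
- Intersection (DFA product construction)
- Complement (swap accept/reject states)
- Concatenation (NFA construction)
- Kleene star (NFA construction)
concatenation is in this list
Therefore: closed

1


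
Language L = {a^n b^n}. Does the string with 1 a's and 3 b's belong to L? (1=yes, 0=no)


Language requires equal numbers of a's and b's
PDA pushes for each 'a', pops for each 'b'
Number of a's = 1
Number of b's = 3
1 != 3 -> Reject

0


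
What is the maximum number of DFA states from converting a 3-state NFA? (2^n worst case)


NFA has 3 states
Subset construction: each DFA state = subset of NFA states
Maximum subsets = 2^3
2^3 = 8

8


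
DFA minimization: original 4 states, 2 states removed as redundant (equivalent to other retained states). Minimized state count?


Original DFA: 4 states
Redundant states removed: 2
Minimized states = original - removed
= 4 - 2
= 2

2


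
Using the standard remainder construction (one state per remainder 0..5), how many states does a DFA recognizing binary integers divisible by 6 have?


Divisibility by 6 is tracked via the remainder mod 6: 0, 1, ..., 5
The construction assigns one state to each remainder
Number of remainders = 6

6


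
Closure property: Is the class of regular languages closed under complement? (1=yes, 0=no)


Regular languages are closed under all standard operations:
- Union: Yes (product construction)
- Intersection: Yes (product construction)
- Complement: Yes (swap accept/reject)
- Concatenation: Yes (NFA construction)
Operation: complement -> Closed

1
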